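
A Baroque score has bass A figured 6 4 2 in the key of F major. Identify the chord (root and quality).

Bb major seventh

The figures 6 4 2 indicate a seventh chord in third inversion.
In third inversion the root lies a second above the bass: a second above A in F major is Bb.
The chord tones are A, Bb, D, F, giving Bb major seventh.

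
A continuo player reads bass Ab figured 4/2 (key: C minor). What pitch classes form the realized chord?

The written figures 4/2 are shorthand for 6/4/2: the 6 is implied.
A second above Ab in this key is Bb.
A fourth above Ab in this key is D.
A sixth above Ab in this key is F.
Together with the bass Ab, this spells Bb dominant seventh in third inversion.

Ab, Bb, D, F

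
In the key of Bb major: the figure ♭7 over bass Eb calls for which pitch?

Counting 6 letter steps above Eb lands on D; in Bb major, that letter is D.
The b7 figure lowers it a semitone, giving Db.

Db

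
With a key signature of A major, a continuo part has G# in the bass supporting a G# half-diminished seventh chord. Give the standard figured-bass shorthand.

7

G# is the root of G# half-diminished seventh, so the chord is in root position.
A seventh chord in root position is figured 7/5/3, conventionally abbreviated 7.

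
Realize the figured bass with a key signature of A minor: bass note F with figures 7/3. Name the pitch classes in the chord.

The written figures 7/3 are shorthand for 7/5/3: the 5 is implied.
A third above F in this key is A.
A fifth above F in this key is C.
A seventh above F in this key is E.
Together with the bass F, this spells F major seventh in root position.

F, A, C, E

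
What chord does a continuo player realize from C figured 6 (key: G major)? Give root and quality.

A minor

The figures 6 indicate a triad in first inversion.
In first inversion the root lies a sixth above the bass: a sixth above C in G major is A.
The chord tones are C, E, A, giving A minor.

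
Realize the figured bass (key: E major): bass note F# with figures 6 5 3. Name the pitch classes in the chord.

A third above F# in this key is A.
A fifth above F# in this key is C#.
A sixth above F# in this key is D#.
Together with the bass F#, this spells D# half-diminished seventh in first inversion.

F#, A, C#, D#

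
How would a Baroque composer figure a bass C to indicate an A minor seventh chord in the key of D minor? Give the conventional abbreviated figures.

6/5

C is the third of A minor seventh, so the chord is in first inversion.
A seventh chord in first inversion is figured 6/5/3, conventionally abbreviated 6/5.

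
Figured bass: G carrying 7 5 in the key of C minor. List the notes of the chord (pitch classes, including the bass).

G, Bb, D, F

The written figures 7 5 are shorthand for 7/5/3: the 3 is implied.
A third above G in this key is Bb.
A fifth above G in this key is D.
A seventh above G in this key is F.
Together with the bass G, this spells G minor seventh in root position.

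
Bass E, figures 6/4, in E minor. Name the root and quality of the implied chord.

The figures 6/4 indicate a triad in second inversion.
In second inversion the root lies a fourth above the bass: a fourth above E in E minor is A.
The chord tones are E, A, C, giving A minor.

A minor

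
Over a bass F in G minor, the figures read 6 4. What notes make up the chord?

F, Bb, D

A fourth above F in this key is Bb.
A sixth above F in this key is D.
Together with the bass F, this spells Bb major in second inversion.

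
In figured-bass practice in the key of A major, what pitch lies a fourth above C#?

F#

Counting 3 letter steps above C# lands on F; in A major, that letter is F#.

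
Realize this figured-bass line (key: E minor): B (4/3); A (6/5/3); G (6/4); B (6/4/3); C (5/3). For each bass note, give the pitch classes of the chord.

B (6/4/3): B, D, E, G.
A (6/5/3): A, C, E, F#.
G (6/4): G, C, E.
B (6/4/3): B, D, E, G.
C (5/3): C, E, G.

B, D, E, G | A, C, E, F# | G, C, E | B, D, E, G | C, E, G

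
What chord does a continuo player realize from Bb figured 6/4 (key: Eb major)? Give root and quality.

Eb major

The figures 6/4 indicate a triad in second inversion.
In second inversion the root lies a fourth above the bass: a fourth above Bb in Eb major is Eb.
The chord tones are Bb, Eb, G, giving Eb major.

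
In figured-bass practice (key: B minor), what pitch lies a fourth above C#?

F#

Counting 3 letter steps above C# lands on F; in B minor, that letter is F#.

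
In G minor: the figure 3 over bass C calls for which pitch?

Counting 2 letter steps above C lands on E; in G minor, that letter is Eb.

Eb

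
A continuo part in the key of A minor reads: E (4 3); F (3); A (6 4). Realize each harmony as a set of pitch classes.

E, G, A, C | F, A, C | A, D, F

E (6/4/3): E, G, A, C.
F (5/3): F, A, C.
A (6/4): A, D, F.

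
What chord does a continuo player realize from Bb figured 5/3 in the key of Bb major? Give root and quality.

Bb major

The figures 5/3 indicate a triad in root position.
In root position the bass is the root, so the root is Bb.
The chord tones are Bb, D, F, giving Bb major.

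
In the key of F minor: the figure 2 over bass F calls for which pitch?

Counting 1 letter step above F lands on G; in F minor, that letter is G.

G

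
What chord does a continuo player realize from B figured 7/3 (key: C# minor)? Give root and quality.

The figures 7/3 indicate a seventh chord in root position.
In root position the bass is the root, so the root is B.
The chord tones are B, D#, F#, A, giving B dominant seventh.

B dominant seventh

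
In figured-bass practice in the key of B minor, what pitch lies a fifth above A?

E

Counting 4 letter steps above A lands on E; in B minor, that letter is E.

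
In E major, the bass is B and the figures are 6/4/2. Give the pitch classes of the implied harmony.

B, C#, E, G#

A second above B in this key is C#.
A fourth above B in this key is E.
A sixth above B in this key is G#.
Together with the bass B, this spells C# minor seventh in third inversion.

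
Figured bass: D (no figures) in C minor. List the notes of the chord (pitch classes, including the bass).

D, F, Ab

An unfigured bass implies 5/3.
A third above D in this key is F.
A fifth above D in this key is Ab.
Together with the bass D, this spells D diminished in root position.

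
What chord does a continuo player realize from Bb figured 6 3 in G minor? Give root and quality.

G minor

The figures 6 3 indicate a triad in first inversion.
In first inversion the root lies a sixth above the bass: a sixth above Bb in G minor is G.
The chord tones are Bb, D, G, giving G minor.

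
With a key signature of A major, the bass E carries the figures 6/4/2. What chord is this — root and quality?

F# minor seventh

The figures 6/4/2 indicate a seventh chord in third inversion.
In third inversion the root lies a second above the bass: a second above E in A major is F#.
The chord tones are E, F#, A, C#, giving F# minor seventh.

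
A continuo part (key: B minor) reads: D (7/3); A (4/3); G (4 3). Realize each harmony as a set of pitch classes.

D (7/5/3): D, F#, A, C#.
A (6/4/3): A, C#, D, F#.
G (6/4/3): G, B, C#, E.

D, F#, A, C# | A, C#, D, F# | G, B, C#, E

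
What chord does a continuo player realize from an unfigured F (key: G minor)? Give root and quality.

F major

An unfigured bass indicates a triad in root position.
In root position the bass is the root, so the root is F.
The chord tones are F, A, C, giving F major.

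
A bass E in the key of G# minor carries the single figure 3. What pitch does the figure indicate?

G#

Counting 2 letter steps above E lands on G; in G# minor, that letter is G#.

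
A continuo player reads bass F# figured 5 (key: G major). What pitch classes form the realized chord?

The written figures 5 are shorthand for 5/3: the 3 is implied.
A third above F# in this key is A.
A fifth above F# in this key is C.
Together with the bass F#, this spells F# diminished in root position.

F#, A, C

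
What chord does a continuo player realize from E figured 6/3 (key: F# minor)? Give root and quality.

C# minor

The figures 6/3 indicate a triad in first inversion.
In first inversion the root lies a sixth above the bass: a sixth above E in F# minor is C#.
The chord tones are E, G#, C#, giving C# minor.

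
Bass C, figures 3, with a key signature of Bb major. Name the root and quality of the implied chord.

The figures 3 indicate a triad in root position.
In root position the bass is the root, so the root is C.
The chord tones are C, Eb, G, giving C minor.

C minor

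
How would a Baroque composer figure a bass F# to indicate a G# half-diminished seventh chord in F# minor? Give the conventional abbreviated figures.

F# is the seventh of G# half-diminished seventh, so the chord is in third inversion.
A seventh chord in third inversion is figured 6/4/2, conventionally abbreviated 4/2.

4/2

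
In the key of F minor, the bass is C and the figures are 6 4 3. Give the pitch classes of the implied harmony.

C, Eb, F, Ab

A third above C in this key is Eb.
A fourth above C in this key is F.
A sixth above C in this key is Ab.
Together with the bass C, this spells F minor seventh in second inversion.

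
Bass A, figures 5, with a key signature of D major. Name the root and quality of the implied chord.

A major

The figures 5 indicate a triad in root position.
In root position the bass is the root, so the root is A.
The chord tones are A, C#, E, giving A major.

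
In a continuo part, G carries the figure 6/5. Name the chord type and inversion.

6/5 is shorthand for 6/5/3.
Intervals of 6/5/3 above the bass form a seventh chord; the bass is the third, so this is first inversion.

seventh chord, first inversion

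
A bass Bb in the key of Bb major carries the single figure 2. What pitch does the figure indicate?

C

Counting 1 letter step above Bb lands on C; in Bb major, that letter is C.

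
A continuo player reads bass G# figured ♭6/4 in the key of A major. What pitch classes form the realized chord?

G#, C#, Eb

A fourth above G# in this key is C#.
A sixth above G# in this key is E, lowered to Eb by the flat.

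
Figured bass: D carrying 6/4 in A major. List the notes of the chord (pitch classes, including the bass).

D, G#, B

A fourth above D in this key is G#.
A sixth above D in this key is B.
Together with the bass D, this spells G# diminished in second inversion.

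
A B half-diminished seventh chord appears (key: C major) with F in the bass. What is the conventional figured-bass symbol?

4/3

F is the fifth of B half-diminished seventh, so the chord is in second inversion.
A seventh chord in second inversion is figured 6/4/3, conventionally abbreviated 4/3.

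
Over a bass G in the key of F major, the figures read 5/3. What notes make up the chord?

A third above G in this key is Bb.
A fifth above G in this key is D.
Together with the bass G, this spells G minor in root position.

G, Bb, D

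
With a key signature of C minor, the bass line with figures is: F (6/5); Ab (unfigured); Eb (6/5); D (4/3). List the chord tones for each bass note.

F (6/5/3): F, Ab, C, D.
Ab (5/3): Ab, C, Eb.
Eb (6/5/3): Eb, G, Bb, C.
D (6/4/3): D, F, G, Bb.

F, Ab, C, D | Ab, C, Eb | Eb, G, Bb, C | D, F, G, Bb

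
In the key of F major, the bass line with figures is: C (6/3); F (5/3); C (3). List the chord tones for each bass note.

C, E, A | F, A, C | C, E, G

C (6/3): C, E, A.
F (5/3): F, A, C.
C (5/3): C, E, G.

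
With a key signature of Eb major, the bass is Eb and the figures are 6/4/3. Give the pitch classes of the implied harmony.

A third above Eb in this key is G.
A fourth above Eb in this key is Ab.
A sixth above Eb in this key is C.
Together with the bass Eb, this spells Ab major seventh in second inversion.

Eb, G, Ab, C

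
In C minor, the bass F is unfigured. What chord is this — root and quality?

F minor

An unfigured bass indicates a triad in root position.
In root position the bass is the root, so the root is F.
The chord tones are F, Ab, C, giving F minor.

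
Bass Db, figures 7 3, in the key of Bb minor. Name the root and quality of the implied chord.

The figures 7 3 indicate a seventh chord in root position.
In root position the bass is the root, so the root is Db.
The chord tones are Db, F, Ab, C, giving Db major seventh.

Db major seventh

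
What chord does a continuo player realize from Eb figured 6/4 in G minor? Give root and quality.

The figures 6/4 indicate a triad in second inversion.
In second inversion the root lies a fourth above the bass: a fourth above Eb in G minor is A.
The chord tones are Eb, A, C, giving A diminished.

A diminished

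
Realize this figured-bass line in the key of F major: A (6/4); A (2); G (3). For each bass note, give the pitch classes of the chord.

A (6/4): A, D, F.
A (6/4/2): A, Bb, D, F.
G (5/3): G, Bb, D.

A, D, F | A, Bb, D, F | G, Bb, D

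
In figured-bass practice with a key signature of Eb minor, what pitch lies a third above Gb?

Counting 2 letter steps above Gb lands on B; in Eb minor, that letter is Bb.

Bb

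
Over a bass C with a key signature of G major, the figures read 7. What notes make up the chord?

The written figures 7 are shorthand for 7/5/3: the 5/3 are implied.
A third above C in this key is E.
A fifth above C in this key is G.
A seventh above C in this key is B.
Together with the bass C, this spells C major seventh in root position.

C, E, G, B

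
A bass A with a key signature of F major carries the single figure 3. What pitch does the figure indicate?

C

Counting 2 letter steps above A lands on C; in F major, that letter is C.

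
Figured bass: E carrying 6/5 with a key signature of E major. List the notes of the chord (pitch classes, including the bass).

The written figures 6/5 are shorthand for 6/5/3: the 3 is implied.
A third above E in this key is G#.
A fifth above E in this key is B.
A sixth above E in this key is C#.
Together with the bass E, this spells C# minor seventh in first inversion.

E, G#, B, C#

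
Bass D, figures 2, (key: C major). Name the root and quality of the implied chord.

The figures 2 indicate a seventh chord in third inversion.
In third inversion the root lies a second above the bass: a second above D in C major is E.
The chord tones are D, E, G, B, giving E minor seventh.

E minor seventh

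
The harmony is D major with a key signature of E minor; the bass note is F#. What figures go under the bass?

F# is the third of D major, so the chord is in first inversion.
A triad in first inversion is figured 6/3, conventionally abbreviated 6.

6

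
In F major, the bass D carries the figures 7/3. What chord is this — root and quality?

The figures 7/3 indicate a seventh chord in root position.
In root position the bass is the root, so the root is D.
The chord tones are D, F, A, C, giving D minor seventh.

D minor seventh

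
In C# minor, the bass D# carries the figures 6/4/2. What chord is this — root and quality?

The figures 6/4/2 indicate a seventh chord in third inversion.
In third inversion the root lies a second above the bass: a second above D# in C# minor is E.
The chord tones are D#, E, G#, B, giving E major seventh.

E major seventh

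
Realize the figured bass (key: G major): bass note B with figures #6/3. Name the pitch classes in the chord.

A third above B in this key is D.
A sixth above B in this key is G, raised to G# by the sharp.
Together with the bass B, this spells G# diminished in first inversion.

B, D, G#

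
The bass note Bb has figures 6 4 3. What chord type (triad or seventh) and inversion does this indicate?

Intervals of 6/4/3 above the bass form a seventh chord; the bass is the fifth, so this is second inversion.

seventh chord, second inversion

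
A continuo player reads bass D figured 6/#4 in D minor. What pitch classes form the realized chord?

A fourth above D in this key is G, raised to G# by the sharp.
A sixth above D in this key is Bb.

D, G#, Bb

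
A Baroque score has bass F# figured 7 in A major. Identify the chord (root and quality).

F# minor seventh

The figures 7 indicate a seventh chord in root position.
In root position the bass is the root, so the root is F#.
The chord tones are F#, A, C#, E, giving F# minor seventh.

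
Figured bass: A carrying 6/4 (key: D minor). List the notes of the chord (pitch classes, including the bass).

A, D, F

A fourth above A in this key is D.
A sixth above A in this key is F.
Together with the bass A, this spells D minor in second inversion.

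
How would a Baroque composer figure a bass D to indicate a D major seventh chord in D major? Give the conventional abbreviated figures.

D is the root of D major seventh, so the chord is in root position.
A seventh chord in root position is figured 7/5/3, conventionally abbreviated 7.

7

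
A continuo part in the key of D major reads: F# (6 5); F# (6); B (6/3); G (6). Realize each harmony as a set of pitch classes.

F# (6/5/3): F#, A, C#, D.
F# (6/3): F#, A, D.
B (6/3): B, D, G.
G (6/3): G, B, E.

F#, A, C#, D | F#, A, D | B, D, G | G, B, E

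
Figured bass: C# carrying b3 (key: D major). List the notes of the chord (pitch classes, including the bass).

C#, Eb, G

The written figures b3 are shorthand for 5/3: the 5 is implied.
A third above C# in this key is E, lowered to Eb by the flat.
A fifth above C# in this key is G.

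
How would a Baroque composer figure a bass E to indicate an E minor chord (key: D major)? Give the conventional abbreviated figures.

E is the root of E minor, so the chord is in root position.
A triad in root position is figured 5/3, conventionally abbreviated (no figures — root-position triad).

no figures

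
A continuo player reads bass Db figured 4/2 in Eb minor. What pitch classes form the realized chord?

Db, Eb, Gb, Bb

The written figures 4/2 are shorthand for 6/4/2: the 6 is implied.
A second above Db in this key is Eb.
A fourth above Db in this key is Gb.
A sixth above Db in this key is Bb.
Together with the bass Db, this spells Eb minor seventh in third inversion.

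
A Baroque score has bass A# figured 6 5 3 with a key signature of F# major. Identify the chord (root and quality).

The figures 6 5 3 indicate a seventh chord in first inversion.
In first inversion the root lies a sixth above the bass: a sixth above A# in F# major is F#.
The chord tones are A#, C#, E#, F#, giving F# major seventh.

F# major seventh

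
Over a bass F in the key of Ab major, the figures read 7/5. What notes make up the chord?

The written figures 7/5 are shorthand for 7/5/3: the 3 is implied.
A third above F in this key is Ab.
A fifth above F in this key is C.
A seventh above F in this key is Eb.
Together with the bass F, this spells F minor seventh in root position.

F, Ab, C, Eb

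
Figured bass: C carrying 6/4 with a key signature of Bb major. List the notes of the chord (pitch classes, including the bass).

C, F, A

A fourth above C in this key is F.
A sixth above C in this key is A.
Together with the bass C, this spells F major in second inversion.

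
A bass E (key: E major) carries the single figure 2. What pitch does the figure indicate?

F#

Counting 1 letter step above E lands on F; in E major, that letter is F#.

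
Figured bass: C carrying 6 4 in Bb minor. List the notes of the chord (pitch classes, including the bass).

A fourth above C in this key is F.
A sixth above C in this key is Ab.
Together with the bass C, this spells F minor in second inversion.

C, F, Ab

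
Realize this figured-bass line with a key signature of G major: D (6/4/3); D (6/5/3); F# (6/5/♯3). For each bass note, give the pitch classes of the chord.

D (6/4/3): D, F#, G, B.
D (6/5/3): D, F#, A, B.
F# (6/5/#3): F#, A#, C, D.

D, F#, G, B | D, F#, A, B | F#, A#, C, D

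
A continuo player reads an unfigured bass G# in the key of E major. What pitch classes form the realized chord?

G#, B, D#

An unfigured bass implies 5/3.
A third above G# in this key is B.
A fifth above G# in this key is D#.
Together with the bass G#, this spells G# minor in root position.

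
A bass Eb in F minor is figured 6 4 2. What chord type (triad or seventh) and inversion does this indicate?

seventh chord, third inversion

Intervals of 6/4/2 above the bass form a seventh chord; the bass is the seventh, so this is third inversion.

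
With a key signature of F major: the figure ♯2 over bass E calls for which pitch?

Counting 1 letter step above E lands on F; in F major, that letter is F.
The #2 figure raises it a semitone, giving F#.

F#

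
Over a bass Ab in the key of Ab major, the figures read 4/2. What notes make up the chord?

Ab, Bb, Db, F

The written figures 4/2 are shorthand for 6/4/2: the 6 is implied.
A second above Ab in this key is Bb.
A fourth above Ab in this key is Db.
A sixth above Ab in this key is F.
Together with the bass Ab, this spells Bb minor seventh in third inversion.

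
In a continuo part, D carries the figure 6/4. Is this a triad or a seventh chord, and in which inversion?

triad, second inversion

Intervals of 6/4 above the bass form a triad; the bass is the fifth, so this is second inversion.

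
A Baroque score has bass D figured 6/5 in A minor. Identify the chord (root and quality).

The figures 6/5 indicate a seventh chord in first inversion.
In first inversion the root lies a sixth above the bass: a sixth above D in A minor is B.
The chord tones are D, F, A, B, giving B half-diminished seventh.

B half-diminished seventh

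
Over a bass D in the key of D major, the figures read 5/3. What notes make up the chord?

D, F#, A

A third above D in this key is F#.
A fifth above D in this key is A.
Together with the bass D, this spells D major in root position.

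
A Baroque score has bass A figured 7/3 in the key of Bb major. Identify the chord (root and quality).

A half-diminished seventh

The figures 7/3 indicate a seventh chord in root position.
In root position the bass is the root, so the root is A.
The chord tones are A, C, Eb, G, giving A half-diminished seventh.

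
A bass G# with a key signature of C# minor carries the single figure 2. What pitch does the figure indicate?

Counting 1 letter step above G# lands on A; in C# minor, that letter is A.

A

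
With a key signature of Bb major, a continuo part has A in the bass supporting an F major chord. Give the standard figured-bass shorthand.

A is the third of F major, so the chord is in first inversion.
A triad in first inversion is figured 6/3, conventionally abbreviated 6.

6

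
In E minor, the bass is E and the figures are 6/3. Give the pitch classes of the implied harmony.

E, G, C

A third above E in this key is G.
A sixth above E in this key is C.
Together with the bass E, this spells C major in first inversion.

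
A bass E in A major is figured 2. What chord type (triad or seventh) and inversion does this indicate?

seventh chord, third inversion

2 is shorthand for 6/4/2.
Intervals of 6/4/2 above the bass form a seventh chord; the bass is the seventh, so this is third inversion.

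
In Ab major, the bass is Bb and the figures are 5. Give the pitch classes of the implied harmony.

The written figures 5 are shorthand for 5/3: the 3 is implied.
A third above Bb in this key is Db.
A fifth above Bb in this key is F.
Together with the bass Bb, this spells Bb minor in root position.

Bb, Db, F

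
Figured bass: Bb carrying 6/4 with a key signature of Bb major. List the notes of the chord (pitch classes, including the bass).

A fourth above Bb in this key is Eb.
A sixth above Bb in this key is G.
Together with the bass Bb, this spells Eb major in second inversion.

Bb, Eb, G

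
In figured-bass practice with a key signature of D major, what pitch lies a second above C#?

D

Counting 1 letter step above C# lands on D; in D major, that letter is D.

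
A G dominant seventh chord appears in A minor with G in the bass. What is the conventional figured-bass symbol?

7

G is the root of G dominant seventh, so the chord is in root position.
A seventh chord in root position is figured 7/5/3, conventionally abbreviated 7.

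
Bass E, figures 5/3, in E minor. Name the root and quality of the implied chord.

E minor

The figures 5/3 indicate a triad in root position.
In root position the bass is the root, so the root is E.
The chord tones are E, G, B, giving E minor.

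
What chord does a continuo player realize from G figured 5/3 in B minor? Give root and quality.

The figures 5/3 indicate a triad in root position.
In root position the bass is the root, so the root is G.
The chord tones are G, B, D, giving G major.

G major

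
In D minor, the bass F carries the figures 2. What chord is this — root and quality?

The figures 2 indicate a seventh chord in third inversion.
In third inversion the root lies a second above the bass: a second above F in D minor is G.
The chord tones are F, G, Bb, D, giving G minor seventh.

G minor seventh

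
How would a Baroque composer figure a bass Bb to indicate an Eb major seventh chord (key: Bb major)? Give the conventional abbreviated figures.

4/3

Bb is the fifth of Eb major seventh, so the chord is in second inversion.
A seventh chord in second inversion is figured 6/4/3, conventionally abbreviated 4/3.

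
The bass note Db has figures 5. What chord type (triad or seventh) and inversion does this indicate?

5 is shorthand for 5/3.
Intervals of 5/3 above the bass form a triad; the bass is the root, so this is root position.

triad, root position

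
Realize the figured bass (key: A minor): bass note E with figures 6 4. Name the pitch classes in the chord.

A fourth above E in this key is A.
A sixth above E in this key is C.
Together with the bass E, this spells A minor in second inversion.

E, A, C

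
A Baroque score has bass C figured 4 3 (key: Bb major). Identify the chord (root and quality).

The figures 4 3 indicate a seventh chord in second inversion.
In second inversion the root lies a fourth above the bass: a fourth above C in Bb major is F.
The chord tones are C, Eb, F, A, giving F dominant seventh.

F dominant seventh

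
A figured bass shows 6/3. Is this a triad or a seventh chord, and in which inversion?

triad, first inversion

Intervals of 6/3 above the bass form a triad; the bass is the third, so this is first inversion.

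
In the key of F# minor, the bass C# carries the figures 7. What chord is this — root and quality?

C# minor seventh

The figures 7 indicate a seventh chord in root position.
In root position the bass is the root, so the root is C#.
The chord tones are C#, E, G#, B, giving C# minor seventh.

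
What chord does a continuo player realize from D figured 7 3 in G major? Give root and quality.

The figures 7 3 indicate a seventh chord in root position.
In root position the bass is the root, so the root is D.
The chord tones are D, F#, A, C, giving D dominant seventh.

D dominant seventh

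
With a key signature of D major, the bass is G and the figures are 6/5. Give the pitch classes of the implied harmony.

The written figures 6/5 are shorthand for 6/5/3: the 3 is implied.
A third above G in this key is B.
A fifth above G in this key is D.
A sixth above G in this key is E.
Together with the bass G, this spells E minor seventh in first inversion.

G, B, D, E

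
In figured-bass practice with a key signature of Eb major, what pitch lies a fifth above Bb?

Counting 4 letter steps above Bb lands on F; in Eb major, that letter is F.

F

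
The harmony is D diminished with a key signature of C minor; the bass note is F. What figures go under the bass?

6

F is the third of D diminished, so the chord is in first inversion.
A triad in first inversion is figured 6/3, conventionally abbreviated 6.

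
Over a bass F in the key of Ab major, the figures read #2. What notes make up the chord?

The written figures #2 are shorthand for 6/4/2: the 6/4 are implied.
A second above F in this key is G, raised to G# by the sharp.
A fourth above F in this key is Bb.
A sixth above F in this key is Db.

F, G#, Bb, Db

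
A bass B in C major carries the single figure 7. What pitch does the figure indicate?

Counting 6 letter steps above B lands on A; in C major, that letter is A.

A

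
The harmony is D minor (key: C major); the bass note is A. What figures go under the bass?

A is the fifth of D minor, so the chord is in second inversion.
A triad in second inversion is figured 6/4, conventionally abbreviated 6/4.

6/4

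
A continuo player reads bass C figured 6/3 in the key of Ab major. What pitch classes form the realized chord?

A third above C in this key is Eb.
A sixth above C in this key is Ab.
Together with the bass C, this spells Ab major in first inversion.

C, Eb, Ab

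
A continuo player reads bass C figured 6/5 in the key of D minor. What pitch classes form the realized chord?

C, E, G, A

The written figures 6/5 are shorthand for 6/5/3: the 3 is implied.
A third above C in this key is E.
A fifth above C in this key is G.
A sixth above C in this key is A.
Together with the bass C, this spells A minor seventh in first inversion.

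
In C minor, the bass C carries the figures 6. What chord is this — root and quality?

The figures 6 indicate a triad in first inversion.
In first inversion the root lies a sixth above the bass: a sixth above C in C minor is Ab.
The chord tones are C, Eb, Ab, giving Ab major.

Ab major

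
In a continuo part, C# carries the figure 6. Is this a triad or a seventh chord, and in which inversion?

6 is shorthand for 6/3.
Intervals of 6/3 above the bass form a triad; the bass is the third, so this is first inversion.

triad, first inversion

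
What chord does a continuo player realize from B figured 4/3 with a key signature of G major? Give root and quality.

E minor seventh

The figures 4/3 indicate a seventh chord in second inversion.
In second inversion the root lies a fourth above the bass: a fourth above B in G major is E.
The chord tones are B, D, E, G, giving E minor seventh.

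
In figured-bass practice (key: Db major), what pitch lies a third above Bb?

Counting 2 letter steps above Bb lands on D; in Db major, that letter is Db.

Db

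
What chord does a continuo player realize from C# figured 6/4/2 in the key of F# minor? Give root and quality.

The figures 6/4/2 indicate a seventh chord in third inversion.
In third inversion the root lies a second above the bass: a second above C# in F# minor is D.
The chord tones are C#, D, F#, A, giving D major seventh.

D major seventh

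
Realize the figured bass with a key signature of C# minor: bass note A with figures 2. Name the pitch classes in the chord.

The written figures 2 are shorthand for 6/4/2: the 6/4 are implied.
A second above A in this key is B.
A fourth above A in this key is D#.
A sixth above A in this key is F#.
Together with the bass A, this spells B dominant seventh in third inversion.

A, B, D#, F#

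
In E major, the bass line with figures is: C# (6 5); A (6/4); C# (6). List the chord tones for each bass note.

C#, E, G#, A | A, D#, F# | C#, E, A

C# (6/5/3): C#, E, G#, A.
A (6/4): A, D#, F#.
C# (6/3): C#, E, A.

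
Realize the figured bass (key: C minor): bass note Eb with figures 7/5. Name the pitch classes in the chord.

The written figures 7/5 are shorthand for 7/5/3: the 3 is implied.
A third above Eb in this key is G.
A fifth above Eb in this key is Bb.
A seventh above Eb in this key is D.
Together with the bass Eb, this spells Eb major seventh in root position.

Eb, G, Bb, D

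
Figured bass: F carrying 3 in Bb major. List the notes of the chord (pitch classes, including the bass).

The written figures 3 are shorthand for 5/3: the 5 is implied.
A third above F in this key is A.
A fifth above F in this key is C.
Together with the bass F, this spells F major in root position.

F, A, C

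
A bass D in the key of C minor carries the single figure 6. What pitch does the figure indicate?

Counting 5 letter steps above D lands on B; in C minor, that letter is Bb.

Bb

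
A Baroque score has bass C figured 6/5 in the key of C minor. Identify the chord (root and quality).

Ab major seventh

The figures 6/5 indicate a seventh chord in first inversion.
In first inversion the root lies a sixth above the bass: a sixth above C in C minor is Ab.
The chord tones are C, Eb, G, Ab, giving Ab major seventh.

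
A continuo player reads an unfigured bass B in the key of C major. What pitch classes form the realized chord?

B, D, F

An unfigured bass implies 5/3.
A third above B in this key is D.
A fifth above B in this key is F.
Together with the bass B, this spells B diminished in root position.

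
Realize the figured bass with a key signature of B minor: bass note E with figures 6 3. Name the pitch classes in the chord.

E, G, C#

A third above E in this key is G.
A sixth above E in this key is C#.
Together with the bass E, this spells C# diminished in first inversion.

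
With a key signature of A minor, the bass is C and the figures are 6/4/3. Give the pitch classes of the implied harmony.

C, E, F, A

A third above C in this key is E.
A fourth above C in this key is F.
A sixth above C in this key is A.
Together with the bass C, this spells F major seventh in second inversion.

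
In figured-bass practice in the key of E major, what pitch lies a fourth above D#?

Counting 3 letter steps above D# lands on G; in E major, that letter is G#.

G#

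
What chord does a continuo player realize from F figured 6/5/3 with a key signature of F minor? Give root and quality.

Db major seventh

The figures 6/5/3 indicate a seventh chord in first inversion.
In first inversion the root lies a sixth above the bass: a sixth above F in F minor is Db.
The chord tones are F, Ab, C, Db, giving Db major seventh.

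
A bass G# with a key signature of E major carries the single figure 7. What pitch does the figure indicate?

Counting 6 letter steps above G# lands on F; in E major, that letter is F#.

F#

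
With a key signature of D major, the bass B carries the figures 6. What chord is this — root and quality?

The figures 6 indicate a triad in first inversion.
In first inversion the root lies a sixth above the bass: a sixth above B in D major is G.
The chord tones are B, D, G, giving G major.

G major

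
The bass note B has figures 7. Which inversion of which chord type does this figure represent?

7 is shorthand for 7/5/3.
Intervals of 7/5/3 above the bass form a seventh chord; the bass is the root, so this is root position.

seventh chord, root position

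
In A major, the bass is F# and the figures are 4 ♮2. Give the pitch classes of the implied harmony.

The written figures 4 ♮2 are shorthand for 6/4/2: the 6 is implied.
A second above F# in this key is G#, made natural (G) by the ♮ figure.
A fourth above F# in this key is B.
A sixth above F# in this key is D.
Together with the bass F#, this spells G major seventh in third inversion.

F#, G, B, D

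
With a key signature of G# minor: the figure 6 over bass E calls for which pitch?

Counting 5 letter steps above E lands on C; in G# minor, that letter is C#.

C#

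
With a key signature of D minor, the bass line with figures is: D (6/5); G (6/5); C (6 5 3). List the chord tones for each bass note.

D (6/5/3): D, F, A, Bb.
G (6/5/3): G, Bb, D, E.
C (6/5/3): C, E, G, A.

D, F, A, Bb | G, Bb, D, E | C, E, G, A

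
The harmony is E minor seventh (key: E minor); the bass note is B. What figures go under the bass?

B is the fifth of E minor seventh, so the chord is in second inversion.
A seventh chord in second inversion is figured 6/4/3, conventionally abbreviated 4/3.

4/3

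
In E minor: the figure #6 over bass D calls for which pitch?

B#

Counting 5 letter steps above D lands on B; in E minor, that letter is B.
The #6 figure raises it a semitone, giving B#.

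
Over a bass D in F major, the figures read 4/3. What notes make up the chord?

The written figures 4/3 are shorthand for 6/4/3: the 6 is implied.
A third above D in this key is F.
A fourth above D in this key is G.
A sixth above D in this key is Bb.
Together with the bass D, this spells G minor seventh in second inversion.

D, F, G, Bb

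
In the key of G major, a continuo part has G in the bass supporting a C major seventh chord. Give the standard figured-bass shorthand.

4/3

G is the fifth of C major seventh, so the chord is in second inversion.
A seventh chord in second inversion is figured 6/4/3, conventionally abbreviated 4/3.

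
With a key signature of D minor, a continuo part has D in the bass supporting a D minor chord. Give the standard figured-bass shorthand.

D is the root of D minor, so the chord is in root position.
A triad in root position is figured 5/3, conventionally abbreviated (no figures — root-position triad).

no figures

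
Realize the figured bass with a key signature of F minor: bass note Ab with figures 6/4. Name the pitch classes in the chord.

A fourth above Ab in this key is Db.
A sixth above Ab in this key is F.
Together with the bass Ab, this spells Db major in second inversion.

Ab, Db, F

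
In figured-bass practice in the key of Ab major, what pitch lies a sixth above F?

Db

Counting 5 letter steps above F lands on D; in Ab major, that letter is Db.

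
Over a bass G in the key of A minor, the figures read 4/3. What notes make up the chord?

The written figures 4/3 are shorthand for 6/4/3: the 6 is implied.
A third above G in this key is B.
A fourth above G in this key is C.
A sixth above G in this key is E.
Together with the bass G, this spells C major seventh in second inversion.

G, B, C, E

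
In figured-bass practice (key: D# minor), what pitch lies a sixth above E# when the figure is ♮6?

C

Counting 5 letter steps above E# lands on C; in D# minor, that letter is C#.
The ♮6 figure makes it natural, giving C.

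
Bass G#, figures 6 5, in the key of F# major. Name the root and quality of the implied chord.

E# half-diminished seventh

The figures 6 5 indicate a seventh chord in first inversion.
In first inversion the root lies a sixth above the bass: a sixth above G# in F# major is E#.
The chord tones are G#, B, D#, E#, giving E# half-diminished seventh.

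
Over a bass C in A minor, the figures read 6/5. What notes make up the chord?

C, E, G, A

The written figures 6/5 are shorthand for 6/5/3: the 3 is implied.
A third above C in this key is E.
A fifth above C in this key is G.
A sixth above C in this key is A.
Together with the bass C, this spells A minor seventh in first inversion.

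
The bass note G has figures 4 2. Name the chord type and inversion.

seventh chord, third inversion

4 2 is shorthand for 6/4/2.
Intervals of 6/4/2 above the bass form a seventh chord; the bass is the seventh, so this is third inversion.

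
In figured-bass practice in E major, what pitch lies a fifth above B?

Counting 4 letter steps above B lands on F; in E major, that letter is F#.

F#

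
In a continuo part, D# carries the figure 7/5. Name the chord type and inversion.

seventh chord, root position

7/5 is shorthand for 7/5/3.
Intervals of 7/5/3 above the bass form a seventh chord; the bass is the root, so this is root position.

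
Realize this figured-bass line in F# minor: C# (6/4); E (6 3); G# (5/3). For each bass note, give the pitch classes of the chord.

C# (6/4): C#, F#, A.
E (6/3): E, G#, C#.
G# (5/3): G#, B, D.

C#, F#, A | E, G#, C# | G#, B, D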